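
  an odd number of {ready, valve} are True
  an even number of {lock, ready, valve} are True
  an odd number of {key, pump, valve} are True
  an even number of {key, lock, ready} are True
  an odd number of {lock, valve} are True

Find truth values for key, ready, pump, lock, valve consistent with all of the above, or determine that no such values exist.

key = False, ready = True, pump = True, lock = True, valve = False

{ready, valve}: 1 true → odd ✓
{lock, ready, valve}: 2 true → even ✓
{key, pump, valve}: 1 true → odd ✓
{key, lock, ready}: 2 true → even ✓
{lock, valve}: 1 true → odd ✓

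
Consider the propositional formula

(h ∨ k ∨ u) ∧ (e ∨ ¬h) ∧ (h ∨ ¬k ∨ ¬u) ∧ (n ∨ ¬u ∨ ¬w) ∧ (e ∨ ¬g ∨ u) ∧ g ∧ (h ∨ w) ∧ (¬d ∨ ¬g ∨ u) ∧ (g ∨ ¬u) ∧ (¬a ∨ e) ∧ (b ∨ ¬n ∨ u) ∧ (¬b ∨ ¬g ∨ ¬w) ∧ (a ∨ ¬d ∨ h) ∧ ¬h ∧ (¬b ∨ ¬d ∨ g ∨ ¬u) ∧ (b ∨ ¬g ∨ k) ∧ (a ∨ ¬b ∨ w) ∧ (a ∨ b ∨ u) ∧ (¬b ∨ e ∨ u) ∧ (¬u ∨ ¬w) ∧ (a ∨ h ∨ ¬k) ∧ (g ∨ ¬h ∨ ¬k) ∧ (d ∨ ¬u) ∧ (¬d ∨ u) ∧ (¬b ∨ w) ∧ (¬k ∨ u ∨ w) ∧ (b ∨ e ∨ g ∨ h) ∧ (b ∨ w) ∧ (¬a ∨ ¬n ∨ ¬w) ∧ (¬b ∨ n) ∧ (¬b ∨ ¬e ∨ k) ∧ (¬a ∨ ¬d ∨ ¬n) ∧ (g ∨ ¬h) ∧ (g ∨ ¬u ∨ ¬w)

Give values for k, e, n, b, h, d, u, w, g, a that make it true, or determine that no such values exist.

k = True, e = True, n = False, b = False, h = False, d = False, u = False, w = True, g = True, a = True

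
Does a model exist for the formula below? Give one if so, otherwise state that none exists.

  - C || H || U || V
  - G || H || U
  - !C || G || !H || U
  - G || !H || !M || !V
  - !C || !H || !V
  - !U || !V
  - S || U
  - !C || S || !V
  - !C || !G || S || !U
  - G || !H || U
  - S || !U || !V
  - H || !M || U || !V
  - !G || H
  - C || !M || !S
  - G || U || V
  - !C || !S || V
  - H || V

H: True, V: False, U: True, C: True, G: False, S: False, M: False

Try H = False:
  (!G || H) forces G = False.
  (G || H || U) forces U = True.
  (!U || !V) forces V = False.
  clause (H || V) is falsified — backtrack.
So H = True.
Set V = False.
Set U = True.
Set C = True.
  then (!C || !S || V) forces S = False.
  then (!C || !G || S || !U) forces G = False.
Set M = False.
All clauses satisfied.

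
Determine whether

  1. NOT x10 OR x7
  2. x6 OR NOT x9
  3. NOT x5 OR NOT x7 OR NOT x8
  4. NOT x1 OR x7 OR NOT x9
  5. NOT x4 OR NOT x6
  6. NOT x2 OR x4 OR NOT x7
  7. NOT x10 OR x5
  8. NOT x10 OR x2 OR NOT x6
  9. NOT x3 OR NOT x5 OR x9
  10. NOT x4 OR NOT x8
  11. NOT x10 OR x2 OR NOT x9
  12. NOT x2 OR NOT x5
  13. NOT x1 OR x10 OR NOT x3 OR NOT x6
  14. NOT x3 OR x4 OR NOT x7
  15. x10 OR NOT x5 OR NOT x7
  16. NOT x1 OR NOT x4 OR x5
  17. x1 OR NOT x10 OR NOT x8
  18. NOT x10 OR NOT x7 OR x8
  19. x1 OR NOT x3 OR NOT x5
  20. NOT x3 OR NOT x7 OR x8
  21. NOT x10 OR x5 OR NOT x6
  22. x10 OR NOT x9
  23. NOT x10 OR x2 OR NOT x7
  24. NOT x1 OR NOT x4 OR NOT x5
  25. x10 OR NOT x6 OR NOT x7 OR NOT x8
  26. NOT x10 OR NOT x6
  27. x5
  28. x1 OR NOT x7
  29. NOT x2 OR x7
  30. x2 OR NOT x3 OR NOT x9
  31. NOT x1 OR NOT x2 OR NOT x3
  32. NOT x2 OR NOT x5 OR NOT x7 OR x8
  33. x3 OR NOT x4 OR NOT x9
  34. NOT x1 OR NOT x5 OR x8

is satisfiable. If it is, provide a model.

Unit clause (x5) forces x5 = True.
In (NOT x2 OR NOT x5) only NOT x2 is left, so x2 = False.
Set x1 = False.
  then (x1 OR NOT x3 OR NOT x5) forces x3 = False.
  then (x1 OR NOT x7) forces x7 = False.
  then (NOT x10 OR x7) forces x10 = False.
  then (x10 OR NOT x9) forces x9 = False.
Set x4 = False.
Set x6 = True.
Set x8 = True.
All clauses satisfied.

x1: False, x2: False, x3: False, x4: False, x5: True, x6: True, x7: False, x8: True, x9: False, x10: False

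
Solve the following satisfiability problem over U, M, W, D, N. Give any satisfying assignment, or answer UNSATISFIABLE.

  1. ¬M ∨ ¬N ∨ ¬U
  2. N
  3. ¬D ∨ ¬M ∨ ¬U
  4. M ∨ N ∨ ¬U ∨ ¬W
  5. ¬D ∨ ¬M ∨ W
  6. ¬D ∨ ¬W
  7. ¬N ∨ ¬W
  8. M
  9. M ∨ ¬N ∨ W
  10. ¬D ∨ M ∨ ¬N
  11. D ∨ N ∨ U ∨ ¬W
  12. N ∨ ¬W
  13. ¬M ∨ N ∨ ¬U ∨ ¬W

U = False; M = True; W = False; D = False; N = True

Unit clause (N) forces N = True.
In (¬N ∨ ¬W) only ¬W is left, so W = False.
Unit clause (M) forces M = True.
In (¬M ∨ ¬N ∨ ¬U) only ¬U is left, so U = False.
In (¬D ∨ ¬M ∨ W) only ¬D is left, so D = False.
All clauses satisfied.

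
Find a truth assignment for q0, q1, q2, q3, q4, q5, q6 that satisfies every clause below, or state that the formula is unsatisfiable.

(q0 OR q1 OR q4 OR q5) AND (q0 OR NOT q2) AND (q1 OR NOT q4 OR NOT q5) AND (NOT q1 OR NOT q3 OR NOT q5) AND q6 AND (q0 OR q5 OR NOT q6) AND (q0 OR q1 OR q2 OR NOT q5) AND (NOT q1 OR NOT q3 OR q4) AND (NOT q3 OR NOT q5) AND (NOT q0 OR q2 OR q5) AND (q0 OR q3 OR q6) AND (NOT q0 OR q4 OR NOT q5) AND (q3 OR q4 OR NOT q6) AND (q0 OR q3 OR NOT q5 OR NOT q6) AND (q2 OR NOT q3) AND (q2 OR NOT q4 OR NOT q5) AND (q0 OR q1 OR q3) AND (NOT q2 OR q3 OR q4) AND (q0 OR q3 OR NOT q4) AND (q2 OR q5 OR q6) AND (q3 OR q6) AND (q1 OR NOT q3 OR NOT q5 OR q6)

Unit clause (q6) forces q6 = True.
Try q0 = False:
  (q0 OR NOT q2) forces q2 = False.
  (q0 OR q5 OR NOT q6) forces q5 = True.
  (q0 OR q1 OR q2 OR NOT q5) forces q1 = True.
  (NOT q1 OR NOT q3 OR NOT q5) forces q3 = False.
  clause (q0 OR q3 OR NOT q5 OR NOT q6) is falsified — backtrack.
So q0 = True.
Set q1 = False.
Try q2 = False:
  (NOT q0 OR q2 OR q5) forces q5 = True.
  (q1 OR NOT q4 OR NOT q5) forces q4 = False.
  clause (NOT q0 OR q4 OR NOT q5) is falsified — backtrack.
So q2 = True.
Set q3 = False.
  then (q3 OR q4 OR NOT q6) forces q4 = True.
  then (q1 OR NOT q4 OR NOT q5) forces q5 = False.
All clauses satisfied.

q0 = True; q1 = False; q2 = True; q3 = False; q4 = True; q5 = False; q6 = True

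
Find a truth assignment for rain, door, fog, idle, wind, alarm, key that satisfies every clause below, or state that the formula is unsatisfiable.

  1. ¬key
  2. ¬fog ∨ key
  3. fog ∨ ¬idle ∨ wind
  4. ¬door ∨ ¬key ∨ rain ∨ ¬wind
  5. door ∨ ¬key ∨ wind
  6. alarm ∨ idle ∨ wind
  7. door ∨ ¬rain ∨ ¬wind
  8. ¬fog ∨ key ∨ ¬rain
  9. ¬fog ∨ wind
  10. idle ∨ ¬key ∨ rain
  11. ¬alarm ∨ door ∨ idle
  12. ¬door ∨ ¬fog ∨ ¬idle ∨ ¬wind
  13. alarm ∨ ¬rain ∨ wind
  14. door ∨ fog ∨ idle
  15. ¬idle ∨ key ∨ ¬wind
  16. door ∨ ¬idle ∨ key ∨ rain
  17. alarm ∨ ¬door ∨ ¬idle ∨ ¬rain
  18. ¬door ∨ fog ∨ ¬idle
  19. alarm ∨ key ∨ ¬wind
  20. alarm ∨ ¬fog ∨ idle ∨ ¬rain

Unit clause (¬key) forces key = False.
In (¬fog ∨ key) only ¬fog is left, so fog = False.
Set rain = True.
Try door = False:
  (door ∨ ¬rain ∨ ¬wind) forces wind = False.
  (fog ∨ ¬idle ∨ wind) forces idle = False.
  clause (door ∨ fog ∨ idle) is falsified — backtrack.
So door = True.
  then (¬door ∨ fog ∨ ¬idle) forces idle = False.
Set wind = True.
  then (alarm ∨ key ∨ ¬wind) forces alarm = True.
All clauses satisfied.

rain = True, door = True, fog = False, idle = False, wind = True, alarm = True, key = False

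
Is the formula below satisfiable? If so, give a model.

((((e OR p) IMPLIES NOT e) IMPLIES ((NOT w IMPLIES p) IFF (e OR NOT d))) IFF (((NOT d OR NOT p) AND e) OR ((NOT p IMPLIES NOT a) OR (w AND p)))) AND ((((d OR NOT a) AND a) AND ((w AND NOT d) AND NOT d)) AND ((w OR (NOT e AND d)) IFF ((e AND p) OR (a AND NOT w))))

Case d = True: the conjunct NOT d is False.
Case d = False: the formula simplifies to ((((e OR p) IMPLIES NOT e) IMPLIES (NOT w IMPLIES p)) IFF (e OR ((NOT p IMPLIES NOT a) OR (w AND p)))) AND (((NOT a AND a) AND w) AND (w IFF ((e AND p) OR (a AND NOT w)))).
  a = True: the conjunct NOT a is False.
  a = False: the conjunct a is False.
Both cases fail — unsatisfiable.

Unsatisfiable — no assignment works.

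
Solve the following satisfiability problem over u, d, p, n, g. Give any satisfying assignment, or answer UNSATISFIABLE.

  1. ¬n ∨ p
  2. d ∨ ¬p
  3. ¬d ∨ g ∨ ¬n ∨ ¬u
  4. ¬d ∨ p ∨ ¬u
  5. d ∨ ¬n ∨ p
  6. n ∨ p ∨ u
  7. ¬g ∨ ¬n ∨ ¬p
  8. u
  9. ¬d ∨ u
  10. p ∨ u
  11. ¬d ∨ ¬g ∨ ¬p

u: True; d: False; p: False; n: False; g: False

Unit clause (u) forces u = True.
Set d = False.
  then (d ∨ ¬p) forces p = False.
  then (d ∨ ¬n ∨ p) forces n = False.
Set g = False.
All clauses satisfied.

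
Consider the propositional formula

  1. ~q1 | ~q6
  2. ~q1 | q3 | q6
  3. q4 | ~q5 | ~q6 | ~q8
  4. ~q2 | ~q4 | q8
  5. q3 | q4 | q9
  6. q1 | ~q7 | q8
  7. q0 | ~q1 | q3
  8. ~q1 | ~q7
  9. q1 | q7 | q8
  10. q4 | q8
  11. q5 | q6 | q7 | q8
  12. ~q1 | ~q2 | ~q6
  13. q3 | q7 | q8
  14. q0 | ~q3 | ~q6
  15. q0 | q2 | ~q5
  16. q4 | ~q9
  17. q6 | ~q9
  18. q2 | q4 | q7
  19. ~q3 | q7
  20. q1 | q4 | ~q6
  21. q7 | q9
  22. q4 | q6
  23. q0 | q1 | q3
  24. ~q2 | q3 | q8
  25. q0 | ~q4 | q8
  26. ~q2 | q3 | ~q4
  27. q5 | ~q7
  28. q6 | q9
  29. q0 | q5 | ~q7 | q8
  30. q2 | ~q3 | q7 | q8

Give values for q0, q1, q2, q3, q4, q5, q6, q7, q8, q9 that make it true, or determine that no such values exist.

q0=T, q1=F, q2=T, q3=T, q4=T, q5=T, q6=T, q7=T, q8=T, q9=T

Set q0 = True.
Try q1 = True:
  (~q1 | ~q6) forces q6 = False.
  (~q1 | q3 | q6) forces q3 = True.
  (~q1 | ~q7) forces q7 = False.
  clause (~q3 | q7) is falsified — backtrack.
So q1 = False.
Set q2 = True.
Set q3 = True.
  then (~q3 | q7) forces q7 = True.
  then (q5 | ~q7) forces q5 = True.
  then (q1 | ~q7 | q8) forces q8 = True.
Set q4 = True.
Set q6 = True.
Set q9 = True.
All clauses satisfied.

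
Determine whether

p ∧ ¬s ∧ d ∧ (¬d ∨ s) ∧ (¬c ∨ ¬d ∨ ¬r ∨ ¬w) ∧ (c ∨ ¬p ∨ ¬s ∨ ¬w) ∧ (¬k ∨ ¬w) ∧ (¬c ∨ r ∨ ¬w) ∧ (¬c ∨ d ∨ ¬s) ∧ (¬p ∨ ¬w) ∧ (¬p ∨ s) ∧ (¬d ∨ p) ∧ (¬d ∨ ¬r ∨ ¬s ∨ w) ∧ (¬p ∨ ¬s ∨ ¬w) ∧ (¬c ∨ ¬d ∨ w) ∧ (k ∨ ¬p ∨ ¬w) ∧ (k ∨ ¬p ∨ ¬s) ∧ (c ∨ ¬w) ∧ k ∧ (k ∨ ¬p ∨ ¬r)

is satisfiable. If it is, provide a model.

Case s = True:
  Clause (¬s) is falsified — contradiction.
Case s = False:
  (p) forces p = True.
  Clause (¬p ∨ s) is falsified — contradiction.
Both cases fail, so the formula is unsatisfiable.

UNSATISFIABLE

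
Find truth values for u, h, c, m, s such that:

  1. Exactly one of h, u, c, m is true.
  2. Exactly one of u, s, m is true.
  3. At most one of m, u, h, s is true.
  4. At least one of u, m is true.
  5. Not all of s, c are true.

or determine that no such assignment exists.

u: True; h: False; c: False; m: False; s: False

  (1) {h, u, c, m}: 1 true — exactly one ✓
  (2) {u, s, m}: 1 true — exactly one ✓
  (3) {m, u, h, s}: 1 true — at most one ✓
  (4) {u, m}: 1 true — at least one ✓
  (5) {s, c}: 0/2 true — not all ✓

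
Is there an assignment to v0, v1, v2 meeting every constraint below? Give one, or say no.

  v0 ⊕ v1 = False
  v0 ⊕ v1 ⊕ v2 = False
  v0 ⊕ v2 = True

v0=T, v1=T, v2=F

v0 ⊕ v1 = T ⊕ T = False ✓
v0 ⊕ v1 ⊕ v2 = T ⊕ T ⊕ F = False ✓
v0 ⊕ v2 = T ⊕ F = True ✓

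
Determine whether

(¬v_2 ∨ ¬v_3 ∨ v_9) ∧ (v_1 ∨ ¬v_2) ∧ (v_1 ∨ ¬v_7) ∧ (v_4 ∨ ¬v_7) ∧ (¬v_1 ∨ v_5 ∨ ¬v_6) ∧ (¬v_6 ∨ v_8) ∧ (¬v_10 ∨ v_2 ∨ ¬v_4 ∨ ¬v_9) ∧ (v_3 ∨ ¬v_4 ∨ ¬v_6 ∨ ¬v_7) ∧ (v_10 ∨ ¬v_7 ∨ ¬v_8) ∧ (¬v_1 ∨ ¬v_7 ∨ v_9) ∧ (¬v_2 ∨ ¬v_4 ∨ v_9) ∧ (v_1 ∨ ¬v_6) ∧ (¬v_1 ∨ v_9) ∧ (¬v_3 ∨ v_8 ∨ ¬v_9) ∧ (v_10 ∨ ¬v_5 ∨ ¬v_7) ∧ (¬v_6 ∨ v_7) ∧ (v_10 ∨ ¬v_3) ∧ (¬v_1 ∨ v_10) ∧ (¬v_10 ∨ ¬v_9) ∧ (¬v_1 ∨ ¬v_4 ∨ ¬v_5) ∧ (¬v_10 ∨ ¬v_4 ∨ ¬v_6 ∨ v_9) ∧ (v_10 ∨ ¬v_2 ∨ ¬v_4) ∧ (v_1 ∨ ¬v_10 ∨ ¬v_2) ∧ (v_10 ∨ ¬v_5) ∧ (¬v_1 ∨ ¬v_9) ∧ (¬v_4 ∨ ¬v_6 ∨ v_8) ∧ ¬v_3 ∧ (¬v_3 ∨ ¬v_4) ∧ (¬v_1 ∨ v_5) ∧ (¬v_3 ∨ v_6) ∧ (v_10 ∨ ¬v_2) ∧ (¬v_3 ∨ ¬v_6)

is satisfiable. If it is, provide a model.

Unit clause (¬v_3) forces v_3 = False.
Try v_1 = True:
  (¬v_1 ∨ v_9) forces v_9 = True.
  clause (¬v_1 ∨ ¬v_9) is falsified — backtrack.
So v_1 = False.
  then (v_1 ∨ ¬v_2) forces v_2 = False.
  then (v_1 ∨ ¬v_7) forces v_7 = False.
  then (v_1 ∨ ¬v_6) forces v_6 = False.
Set v_4 = True.
Set v_5 = False.
Set v_8 = False.
Set v_9 = False.
Set v_10 = False.
All clauses satisfied.

v_1 = False, v_2 = False, v_3 = False, v_4 = True, v_5 = False, v_6 = False, v_7 = False, v_8 = False, v_9 = False, v_10 = False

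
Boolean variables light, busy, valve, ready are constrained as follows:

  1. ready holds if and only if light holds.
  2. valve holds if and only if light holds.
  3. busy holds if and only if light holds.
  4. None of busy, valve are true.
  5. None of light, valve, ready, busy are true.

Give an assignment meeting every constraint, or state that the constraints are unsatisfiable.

light = False, busy = False, valve = False, ready = False

  (1) ready=F, light=F — same ✓
  (2) valve=F, light=F — same ✓
  (3) busy=F, light=F — same ✓
  (4) {busy, valve}: 0 true — none ✓
  (5) {light, valve, ready, busy}: 0 true — none ✓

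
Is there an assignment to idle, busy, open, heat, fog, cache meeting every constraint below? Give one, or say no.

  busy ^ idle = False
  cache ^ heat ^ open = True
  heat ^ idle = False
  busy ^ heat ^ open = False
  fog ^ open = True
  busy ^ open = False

idle = False, busy = False, open = False, heat = False, fog = True, cache = True

busy ^ idle = F ^ F = False ✓
cache ^ heat ^ open = T ^ F ^ F = True ✓
heat ^ idle = F ^ F = False ✓
busy ^ heat ^ open = F ^ F ^ F = False ✓
fog ^ open = T ^ F = True ✓
busy ^ open = F ^ F = False ✓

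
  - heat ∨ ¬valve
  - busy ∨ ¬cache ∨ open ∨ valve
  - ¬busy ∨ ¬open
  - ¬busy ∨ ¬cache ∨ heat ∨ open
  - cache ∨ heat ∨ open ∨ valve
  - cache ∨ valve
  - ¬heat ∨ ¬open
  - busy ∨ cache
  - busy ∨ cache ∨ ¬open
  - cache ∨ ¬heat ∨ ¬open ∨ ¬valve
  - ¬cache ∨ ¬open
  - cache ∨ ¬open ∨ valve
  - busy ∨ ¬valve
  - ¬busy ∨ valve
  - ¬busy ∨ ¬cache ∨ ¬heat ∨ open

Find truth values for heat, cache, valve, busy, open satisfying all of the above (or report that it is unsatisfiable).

heat = True; cache = False; valve = True; busy = True; open = False

Try heat = False:
  (heat ∨ ¬valve) forces valve = False.
  (cache ∨ valve) forces cache = True.
  (¬cache ∨ ¬open) forces open = False.
  (busy ∨ ¬cache ∨ open ∨ valve) forces busy = True.
  clause (¬busy ∨ ¬cache ∨ heat ∨ open) is falsified — backtrack.
So heat = True.
  then (¬heat ∨ ¬open) forces open = False.
Set cache = False.
  then (cache ∨ valve) forces valve = True.
  then (busy ∨ cache) forces busy = True.
All clauses satisfied.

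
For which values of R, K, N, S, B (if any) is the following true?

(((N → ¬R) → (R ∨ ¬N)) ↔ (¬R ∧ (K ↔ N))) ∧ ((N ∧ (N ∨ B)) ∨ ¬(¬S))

R = False, K = False, N = False, S = True, B = False

  ((N → ¬R) → (R ∨ ¬N)) ↔ (¬R ∧ (K ↔ N)) = True
    (N → ¬R) → (R ∨ ¬N) = True
      N → ¬R = True
        ¬R = True
      R ∨ ¬N = True
        ¬N = True
    ¬R ∧ (K ↔ N) = True
      ¬R = True
      K ↔ N = True
  (N ∧ (N ∨ B)) ∨ ¬(¬S) = True
    N ∧ (N ∨ B) = False
      N ∨ B = False
    ¬(¬S) = True
      ¬S = False
Both conjuncts True, so the formula holds.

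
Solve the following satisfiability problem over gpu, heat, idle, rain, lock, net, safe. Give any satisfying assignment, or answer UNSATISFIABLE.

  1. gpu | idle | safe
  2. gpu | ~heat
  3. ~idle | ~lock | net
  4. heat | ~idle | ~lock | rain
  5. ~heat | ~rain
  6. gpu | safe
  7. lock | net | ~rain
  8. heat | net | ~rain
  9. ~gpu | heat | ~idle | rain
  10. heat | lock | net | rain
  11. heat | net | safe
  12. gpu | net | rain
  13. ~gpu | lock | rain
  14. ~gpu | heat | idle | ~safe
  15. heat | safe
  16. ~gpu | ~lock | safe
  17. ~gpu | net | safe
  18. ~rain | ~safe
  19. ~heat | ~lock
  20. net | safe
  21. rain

Case rain = True:
  (~heat | ~rain) forces heat = False.
  (heat | net | ~rain) forces net = True.
  (heat | safe) forces safe = True.
  Clause (~rain | ~safe) is falsified — contradiction.
Case rain = False:
  Clause (rain) is falsified — contradiction.
Both cases fail, so the formula is unsatisfiable.

The formula is unsatisfiable.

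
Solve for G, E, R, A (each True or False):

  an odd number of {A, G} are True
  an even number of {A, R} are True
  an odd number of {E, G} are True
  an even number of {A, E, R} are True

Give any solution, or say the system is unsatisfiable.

G = True, E = False, R = False, A = False

{A, G}: 1 true → odd ✓
{A, R}: 0 true → even ✓
{E, G}: 1 true → odd ✓
{A, E, R}: 0 true → even ✓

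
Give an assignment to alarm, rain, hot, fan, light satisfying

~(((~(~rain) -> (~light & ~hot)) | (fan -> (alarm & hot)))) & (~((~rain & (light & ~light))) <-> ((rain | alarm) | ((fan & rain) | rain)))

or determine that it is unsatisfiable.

alarm: False; rain: True; hot: True; fan: True; light: False

  ~(((~(~rain) -> (~light & ~hot)) | (fan -> (alarm & hot)))) = True
    (~(~rain) -> (~light & ~hot)) | (fan -> (alarm & hot)) = False
      ~(~rain) -> (~light & ~hot) = False
        ~(~rain) = True
          ~rain = False
        ~light & ~hot = False
          ~light = True
          ~hot = False
      fan -> (alarm & hot) = False
        alarm & hot = False
  ~((~rain & (light & ~light))) <-> ((rain | alarm) | ((fan & rain) | rain)) = True
    ~((~rain & (light & ~light))) = True
      ~rain & (light & ~light) = False
        ~rain = False
        light & ~light = False
          ~light = True
    (rain | alarm) | ((fan & rain) | rain) = True
      rain | alarm = True
      (fan & rain) | rain = True
        fan & rain = True
Both conjuncts True, so the formula holds.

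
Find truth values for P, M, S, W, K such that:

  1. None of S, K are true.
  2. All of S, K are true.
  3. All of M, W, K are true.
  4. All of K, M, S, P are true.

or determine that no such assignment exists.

Unsatisfiable — no assignment works.

Case S = True:
  Constraint (1) is violated (S=T) — contradiction.
Case S = False:
  Constraint (2) is violated (S=F) — contradiction.
Both cases fail — unsatisfiable.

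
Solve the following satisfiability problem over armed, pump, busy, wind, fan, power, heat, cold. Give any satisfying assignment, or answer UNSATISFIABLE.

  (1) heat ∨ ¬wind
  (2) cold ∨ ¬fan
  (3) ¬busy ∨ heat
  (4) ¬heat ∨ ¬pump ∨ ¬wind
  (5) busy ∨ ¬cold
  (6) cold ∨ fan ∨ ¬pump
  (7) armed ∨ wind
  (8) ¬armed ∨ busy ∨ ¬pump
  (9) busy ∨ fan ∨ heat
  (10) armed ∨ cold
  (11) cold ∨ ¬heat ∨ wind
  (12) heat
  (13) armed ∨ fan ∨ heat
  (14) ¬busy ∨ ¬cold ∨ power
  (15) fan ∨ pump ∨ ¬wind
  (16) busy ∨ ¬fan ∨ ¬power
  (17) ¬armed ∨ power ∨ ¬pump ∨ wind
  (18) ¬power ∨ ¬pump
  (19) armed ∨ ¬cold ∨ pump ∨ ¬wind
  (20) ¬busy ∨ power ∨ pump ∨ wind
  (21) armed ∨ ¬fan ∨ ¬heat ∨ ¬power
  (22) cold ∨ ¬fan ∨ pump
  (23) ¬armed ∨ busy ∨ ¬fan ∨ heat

armed = True, pump = False, busy = True, wind = True, fan = True, power = True, heat = True, cold = True

Unit clause (heat) forces heat = True.
Try armed = False:
  (armed ∨ wind) forces wind = True.
  (¬heat ∨ ¬pump ∨ ¬wind) forces pump = False.
  (armed ∨ cold) forces cold = True.
  clause (armed ∨ ¬cold ∨ pump ∨ ¬wind) is falsified — backtrack.
So armed = True.
Try pump = True:
  (¬heat ∨ ¬pump ∨ ¬wind) forces wind = False.
  (¬armed ∨ busy ∨ ¬pump) forces busy = True.
  (cold ∨ ¬heat ∨ wind) forces cold = True.
  (¬busy ∨ ¬cold ∨ power) forces power = True.
  clause (¬power ∨ ¬pump) is falsified — backtrack.
So pump = False.
Set busy = True.
Set wind = True.
  then (fan ∨ pump ∨ ¬wind) forces fan = True.
  then (cold ∨ ¬fan ∨ pump) forces cold = True.
  then (¬busy ∨ ¬cold ∨ power) forces power = True.
All clauses satisfied.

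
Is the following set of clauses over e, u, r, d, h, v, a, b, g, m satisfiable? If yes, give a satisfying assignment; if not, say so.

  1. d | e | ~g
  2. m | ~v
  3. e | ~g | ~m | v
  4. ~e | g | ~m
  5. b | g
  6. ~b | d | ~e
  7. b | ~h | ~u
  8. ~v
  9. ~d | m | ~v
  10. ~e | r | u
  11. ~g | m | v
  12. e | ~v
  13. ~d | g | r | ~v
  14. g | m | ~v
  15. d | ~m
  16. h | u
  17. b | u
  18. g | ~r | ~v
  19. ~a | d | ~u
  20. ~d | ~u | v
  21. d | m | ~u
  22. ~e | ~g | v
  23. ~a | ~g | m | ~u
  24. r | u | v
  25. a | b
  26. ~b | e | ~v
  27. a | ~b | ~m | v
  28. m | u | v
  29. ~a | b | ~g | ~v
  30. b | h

Unit clause (~v) forces v = False.
Set e = False.
Try u = True:
  (~d | ~u | v) forces d = False.
  (d | e | ~g) forces g = False.
  (b | g) forces b = True.
  (d | ~m) forces m = False.
  clause (d | m | ~u) is falsified — backtrack.
So u = False.
  then (h | u) forces h = True.
  then (b | u) forces b = True.
  then (r | u | v) forces r = True.
  then (m | u | v) forces m = True.
  then (e | ~g | ~m | v) forces g = False.
  then (d | ~m) forces d = True.
  then (a | ~b | ~m | v) forces a = True.
All clauses satisfied.

e = False, u = False, r = True, d = True, h = True, v = False, a = True, b = True, g = False, m = True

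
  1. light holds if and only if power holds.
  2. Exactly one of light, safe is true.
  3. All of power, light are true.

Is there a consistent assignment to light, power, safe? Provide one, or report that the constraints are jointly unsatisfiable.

light: True; power: True; safe: False

  (1) light=T, power=T — same ✓
  (2) {light, safe}: 1 true — exactly one ✓
  (3) {power, light}: all 2 true ✓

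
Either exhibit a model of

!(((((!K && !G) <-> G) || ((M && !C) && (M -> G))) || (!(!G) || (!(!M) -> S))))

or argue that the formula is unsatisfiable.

M: True; G: False; K: False; C: False; S: False

  !(((((!K && !G) <-> G) || ((M && !C) && (M -> G))) || (!(!G) || (!(!M) -> S)))) = True
    (((!K && !G) <-> G) || ((M && !C) && (M -> G))) || (!(!G) || (!(!M) -> S)) = False
      ((!K && !G) <-> G) || ((M && !C) && (M -> G)) = False
        (!K && !G) <-> G = False
          !K && !G = True
            !K = True
            !G = True
        (M && !C) && (M -> G) = False
          M && !C = True
            !C = True
          M -> G = False
      !(!G) || (!(!M) -> S) = False
        !(!G) = False
          !G = True
        !(!M) -> S = False
          !(!M) = True
            !M = False
The formula evaluates to True.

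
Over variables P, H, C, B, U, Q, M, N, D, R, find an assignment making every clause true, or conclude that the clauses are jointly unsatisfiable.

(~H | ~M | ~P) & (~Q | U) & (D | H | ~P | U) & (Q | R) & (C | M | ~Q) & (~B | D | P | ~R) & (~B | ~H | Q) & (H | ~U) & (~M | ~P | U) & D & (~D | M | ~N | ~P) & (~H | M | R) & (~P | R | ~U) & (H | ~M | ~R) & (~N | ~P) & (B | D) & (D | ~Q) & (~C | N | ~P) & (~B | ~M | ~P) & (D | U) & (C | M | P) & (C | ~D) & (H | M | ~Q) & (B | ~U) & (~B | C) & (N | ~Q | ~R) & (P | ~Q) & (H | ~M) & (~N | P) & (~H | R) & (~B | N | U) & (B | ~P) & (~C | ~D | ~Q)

P=F; H=T; C=T; B=F; U=F; Q=F; M=T; N=F; D=T; R=T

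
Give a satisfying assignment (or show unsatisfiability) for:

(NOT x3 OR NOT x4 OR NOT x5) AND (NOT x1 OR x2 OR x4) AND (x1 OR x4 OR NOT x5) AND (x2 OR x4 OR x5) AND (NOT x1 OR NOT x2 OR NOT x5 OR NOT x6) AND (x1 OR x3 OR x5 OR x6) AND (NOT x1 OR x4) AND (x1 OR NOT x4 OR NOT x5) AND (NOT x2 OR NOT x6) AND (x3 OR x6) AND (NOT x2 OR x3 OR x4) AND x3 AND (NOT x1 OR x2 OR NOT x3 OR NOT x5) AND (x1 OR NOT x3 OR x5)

Unit clause (x3) forces x3 = True.
Set x1 = True.
  then (NOT x1 OR x4) forces x4 = True.
  then (NOT x3 OR NOT x4 OR NOT x5) forces x5 = False.
Set x2 = True.
  then (NOT x2 OR NOT x6) forces x6 = False.
All clauses satisfied.

x1 = True, x2 = True, x3 = True, x4 = True, x5 = False, x6 = False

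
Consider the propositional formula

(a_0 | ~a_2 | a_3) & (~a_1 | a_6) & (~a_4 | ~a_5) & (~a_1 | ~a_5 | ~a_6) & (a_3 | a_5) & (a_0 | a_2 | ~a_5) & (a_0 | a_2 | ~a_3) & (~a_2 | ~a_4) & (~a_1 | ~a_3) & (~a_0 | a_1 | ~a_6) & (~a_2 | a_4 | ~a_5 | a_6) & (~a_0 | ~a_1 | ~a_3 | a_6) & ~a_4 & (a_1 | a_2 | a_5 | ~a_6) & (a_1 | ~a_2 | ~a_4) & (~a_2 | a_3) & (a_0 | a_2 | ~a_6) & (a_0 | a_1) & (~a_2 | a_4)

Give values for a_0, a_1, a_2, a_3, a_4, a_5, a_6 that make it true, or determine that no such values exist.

Unit clause (~a_4) forces a_4 = False.
In (~a_2 | a_4) only ~a_2 is left, so a_2 = False.
Try a_0 = False:
  (a_0 | a_2 | ~a_5) forces a_5 = False.
  (a_3 | a_5) forces a_3 = True.
  clause (a_0 | a_2 | ~a_3) is falsified — backtrack.
So a_0 = True.
Try a_1 = True:
  (~a_1 | a_6) forces a_6 = True.
  (~a_1 | ~a_5 | ~a_6) forces a_5 = False.
  (a_3 | a_5) forces a_3 = True.
  clause (~a_1 | ~a_3) is falsified — backtrack.
So a_1 = False.
  then (~a_0 | a_1 | ~a_6) forces a_6 = False.
Set a_3 = True.
Set a_5 = False.
All clauses satisfied.

a_0: True; a_1: False; a_2: False; a_3: True; a_4: False; a_5: False; a_6: False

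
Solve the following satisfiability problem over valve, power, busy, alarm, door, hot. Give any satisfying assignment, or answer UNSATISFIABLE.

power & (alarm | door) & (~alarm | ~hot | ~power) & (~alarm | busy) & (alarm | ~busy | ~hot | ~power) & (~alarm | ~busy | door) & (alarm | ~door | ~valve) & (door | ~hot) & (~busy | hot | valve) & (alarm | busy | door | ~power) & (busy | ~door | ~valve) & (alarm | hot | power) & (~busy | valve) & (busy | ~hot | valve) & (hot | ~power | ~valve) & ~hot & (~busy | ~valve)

Unit clause (power) forces power = True.
Unit clause (~hot) forces hot = False.
In (hot | ~power | ~valve) only ~valve is left, so valve = False.
In (~busy | hot | valve) only ~busy is left, so busy = False.
In (~alarm | busy) only ~alarm is left, so alarm = False.
In (alarm | busy | door | ~power) only door is left, so door = True.
All clauses satisfied.

valve = False, power = True, busy = False, alarm = False, door = True, hot = False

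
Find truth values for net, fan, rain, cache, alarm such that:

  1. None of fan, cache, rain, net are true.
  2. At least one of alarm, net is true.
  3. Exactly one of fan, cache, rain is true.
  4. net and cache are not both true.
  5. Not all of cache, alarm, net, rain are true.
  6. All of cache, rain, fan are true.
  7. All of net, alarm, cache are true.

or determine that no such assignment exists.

Unsatisfiable — no assignment works.

Case net = True:
  Constraint (1) is violated (net=T) — contradiction.
Case net = False:
  Constraint (7) is violated (net=F) — contradiction.
Both cases fail — unsatisfiable.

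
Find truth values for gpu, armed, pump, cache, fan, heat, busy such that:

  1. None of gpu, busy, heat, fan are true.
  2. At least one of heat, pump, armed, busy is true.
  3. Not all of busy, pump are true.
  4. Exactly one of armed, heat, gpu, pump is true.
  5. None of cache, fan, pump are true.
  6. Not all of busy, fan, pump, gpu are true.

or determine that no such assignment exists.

gpu: False, armed: True, pump: False, cache: False, fan: False, heat: False, busy: False

  (1) {gpu, busy, heat, fan}: 0 true — none ✓
  (2) {heat, pump, armed, busy}: 1 true — at least one ✓
  (3) {busy, pump}: 0/2 true — not all ✓
  (4) {armed, heat, gpu, pump}: 1 true — exactly one ✓
  (5) {cache, fan, pump}: 0 true — none ✓
  (6) {busy, fan, pump, gpu}: 0/4 true — not all ✓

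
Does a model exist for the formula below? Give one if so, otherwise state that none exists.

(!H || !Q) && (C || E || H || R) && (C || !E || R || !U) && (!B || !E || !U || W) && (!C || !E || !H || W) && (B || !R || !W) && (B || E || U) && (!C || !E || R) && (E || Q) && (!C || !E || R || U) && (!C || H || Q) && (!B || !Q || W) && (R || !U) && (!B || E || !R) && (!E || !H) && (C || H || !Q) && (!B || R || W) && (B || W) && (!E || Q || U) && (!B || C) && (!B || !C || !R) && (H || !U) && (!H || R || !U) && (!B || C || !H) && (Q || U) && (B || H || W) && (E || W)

Q = True; H = False; W = True; C = True; R = False; B = True; U = False; E = False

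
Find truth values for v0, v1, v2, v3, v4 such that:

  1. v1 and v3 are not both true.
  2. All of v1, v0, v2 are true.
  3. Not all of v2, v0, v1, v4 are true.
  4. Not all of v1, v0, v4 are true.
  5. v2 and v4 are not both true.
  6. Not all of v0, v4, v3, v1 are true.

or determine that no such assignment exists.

v0 = True, v1 = True, v2 = True, v3 = False, v4 = False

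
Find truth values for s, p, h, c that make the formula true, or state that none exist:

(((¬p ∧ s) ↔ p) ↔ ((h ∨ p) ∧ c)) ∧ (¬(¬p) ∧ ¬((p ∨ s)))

Unsatisfiable

Case p = True: the conjunct ¬((p ∨ s)) becomes ¬((True ∨ s)) = False.
Case p = False: the conjunct ¬(¬p) becomes ¬(¬False) = False.
Both cases fail — unsatisfiable.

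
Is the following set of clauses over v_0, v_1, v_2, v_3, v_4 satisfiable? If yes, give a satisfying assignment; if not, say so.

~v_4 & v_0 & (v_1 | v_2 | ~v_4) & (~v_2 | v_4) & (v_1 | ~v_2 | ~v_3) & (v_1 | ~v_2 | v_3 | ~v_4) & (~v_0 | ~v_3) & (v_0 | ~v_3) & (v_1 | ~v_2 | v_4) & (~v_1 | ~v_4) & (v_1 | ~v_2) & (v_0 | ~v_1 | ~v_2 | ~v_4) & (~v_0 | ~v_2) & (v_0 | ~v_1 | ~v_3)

v_0=T, v_1=F, v_2=F, v_3=F, v_4=F

Unit clause (~v_4) forces v_4 = False.
Unit clause (v_0) forces v_0 = True.
In (~v_2 | v_4) only ~v_2 is left, so v_2 = False.
In (~v_0 | ~v_3) only ~v_3 is left, so v_3 = False.
Set v_1 = False.
All clauses satisfied.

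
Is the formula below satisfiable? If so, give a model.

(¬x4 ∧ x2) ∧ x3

x2=T; x3=T; x4=F

  ¬x4 ∧ x2 = True
    ¬x4 = True
Both conjuncts True, so the formula holds.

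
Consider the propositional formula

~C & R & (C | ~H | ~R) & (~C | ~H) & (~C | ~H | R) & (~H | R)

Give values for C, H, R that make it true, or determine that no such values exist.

Unit clause (~C) forces C = False.
Unit clause (R) forces R = True.
In (C | ~H | ~R) only ~H is left, so H = False.
Check each clause:
  (~C): ~C holds.
  (R): R holds.
  (C | ~H | ~R): ~H holds.
  (~C | ~H): ~C holds.
  (~C | ~H | R): ~C holds.
  (~H | R): ~H holds.
All clauses satisfied.

C = False; H = False; R = True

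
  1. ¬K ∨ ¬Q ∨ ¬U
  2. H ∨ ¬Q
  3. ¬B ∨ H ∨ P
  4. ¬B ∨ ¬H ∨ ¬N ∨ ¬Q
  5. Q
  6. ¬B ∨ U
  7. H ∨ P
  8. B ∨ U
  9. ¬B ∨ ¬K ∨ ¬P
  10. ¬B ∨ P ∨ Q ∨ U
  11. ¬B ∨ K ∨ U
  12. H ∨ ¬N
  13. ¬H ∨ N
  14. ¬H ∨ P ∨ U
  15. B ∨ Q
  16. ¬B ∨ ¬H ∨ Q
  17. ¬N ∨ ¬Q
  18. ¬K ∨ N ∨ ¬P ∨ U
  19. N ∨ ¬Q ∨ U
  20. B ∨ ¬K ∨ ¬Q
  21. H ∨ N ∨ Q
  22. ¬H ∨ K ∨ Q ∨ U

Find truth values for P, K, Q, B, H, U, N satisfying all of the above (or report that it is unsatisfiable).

Case Q = True:
  (H ∨ ¬Q) forces H = True.
  (¬H ∨ N) forces N = True.
  Clause (¬N ∨ ¬Q) is falsified — contradiction.
Case Q = False:
  Clause (Q) is falsified — contradiction.
Both cases fail, so the formula is unsatisfiable.

Unsatisfiable — no assignment works.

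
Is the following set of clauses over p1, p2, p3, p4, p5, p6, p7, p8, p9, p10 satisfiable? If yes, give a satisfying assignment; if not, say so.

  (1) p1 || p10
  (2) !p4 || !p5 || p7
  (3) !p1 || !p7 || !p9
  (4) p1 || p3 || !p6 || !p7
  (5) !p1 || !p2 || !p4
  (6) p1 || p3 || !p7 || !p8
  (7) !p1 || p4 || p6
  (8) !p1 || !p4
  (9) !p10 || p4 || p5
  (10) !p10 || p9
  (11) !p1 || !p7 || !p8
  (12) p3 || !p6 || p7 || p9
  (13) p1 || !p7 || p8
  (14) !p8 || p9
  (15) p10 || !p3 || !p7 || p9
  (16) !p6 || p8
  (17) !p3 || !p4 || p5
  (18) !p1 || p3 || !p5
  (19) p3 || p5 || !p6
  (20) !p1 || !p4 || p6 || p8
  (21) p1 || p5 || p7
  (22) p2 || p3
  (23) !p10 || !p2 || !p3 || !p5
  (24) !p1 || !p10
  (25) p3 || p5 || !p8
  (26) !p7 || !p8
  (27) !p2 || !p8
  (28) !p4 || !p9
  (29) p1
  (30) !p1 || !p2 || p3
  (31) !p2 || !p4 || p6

p1=T; p2=F; p3=T; p4=F; p5=F; p6=T; p7=F; p8=T; p9=T; p10=F

Unit clause (p1) forces p1 = True.
In (!p1 || !p4) only !p4 is left, so p4 = False.
In (!p1 || !p10) only !p10 is left, so p10 = False.
In (!p1 || p4 || p6) only p6 is left, so p6 = True.
In (!p6 || p8) only p8 is left, so p8 = True.
In (!p7 || !p8) only !p7 is left, so p7 = False.
In (!p2 || !p8) only !p2 is left, so p2 = False.
In (!p8 || p9) only p9 is left, so p9 = True.
In (p2 || p3) only p3 is left, so p3 = True.
Set p5 = False.
All clauses satisfied.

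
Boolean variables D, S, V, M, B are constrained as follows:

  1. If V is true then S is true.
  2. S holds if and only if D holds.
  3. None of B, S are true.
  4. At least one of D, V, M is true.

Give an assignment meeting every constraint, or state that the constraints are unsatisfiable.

D=F; S=F; V=F; M=T; B=F

  (1) V=F ⇒ S: vacuous ✓
  (2) S=F, D=F — same ✓
  (3) {B, S}: 0 true — none ✓
  (4) {D, V, M}: 1 true — at least one ✓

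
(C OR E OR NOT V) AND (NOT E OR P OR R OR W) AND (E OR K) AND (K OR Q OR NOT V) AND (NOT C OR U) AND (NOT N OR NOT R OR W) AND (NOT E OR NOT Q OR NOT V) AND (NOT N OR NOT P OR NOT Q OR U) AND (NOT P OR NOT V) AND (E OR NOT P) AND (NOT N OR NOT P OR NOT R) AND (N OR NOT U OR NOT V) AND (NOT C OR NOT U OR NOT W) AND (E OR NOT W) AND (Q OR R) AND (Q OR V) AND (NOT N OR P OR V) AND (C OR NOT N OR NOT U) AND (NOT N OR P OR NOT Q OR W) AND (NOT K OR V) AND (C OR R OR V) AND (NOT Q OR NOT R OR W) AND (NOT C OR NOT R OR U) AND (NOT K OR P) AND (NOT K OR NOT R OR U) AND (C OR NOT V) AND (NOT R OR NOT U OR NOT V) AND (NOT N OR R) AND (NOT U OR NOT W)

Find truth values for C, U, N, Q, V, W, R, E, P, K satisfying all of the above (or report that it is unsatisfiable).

Set C = False.
  then (C OR NOT V) forces V = False.
  then (Q OR V) forces Q = True.
  then (NOT K OR V) forces K = False.
  then (C OR R OR V) forces R = True.
  then (NOT Q OR NOT R OR W) forces W = True.
  then (NOT U OR NOT W) forces U = False.
  then (E OR K) forces E = True.
Try N = True:
  (NOT N OR NOT P OR NOT Q OR U) forces P = False.
  clause (NOT N OR P OR V) is falsified — backtrack.
So N = False.
Set P = False.
All clauses satisfied.

C=F, U=F, N=F, Q=T, V=F, W=T, R=T, E=T, P=F, K=F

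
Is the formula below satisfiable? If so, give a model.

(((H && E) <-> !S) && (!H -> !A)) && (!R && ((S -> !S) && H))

E = True, H = True, R = False, S = False, A = True

  ((H && E) <-> !S) && (!H -> !A) = True
    (H && E) <-> !S = True
      H && E = True
      !S = True
    !H -> !A = True
      !H = False
      !A = False
  !R && ((S -> !S) && H) = True
    !R = True
    (S -> !S) && H = True
      S -> !S = True
        !S = True
Both conjuncts True, so the formula holds.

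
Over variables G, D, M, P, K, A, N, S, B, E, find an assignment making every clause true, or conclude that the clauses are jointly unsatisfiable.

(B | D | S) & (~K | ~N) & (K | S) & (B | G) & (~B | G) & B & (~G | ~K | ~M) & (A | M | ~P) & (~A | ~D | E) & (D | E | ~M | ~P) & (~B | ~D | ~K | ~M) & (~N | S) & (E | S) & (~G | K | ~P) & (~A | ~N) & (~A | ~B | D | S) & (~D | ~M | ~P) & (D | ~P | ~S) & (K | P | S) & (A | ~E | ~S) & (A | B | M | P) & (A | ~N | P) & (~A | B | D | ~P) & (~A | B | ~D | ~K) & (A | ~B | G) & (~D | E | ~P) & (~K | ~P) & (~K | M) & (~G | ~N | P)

Unit clause (B) forces B = True.
In (~B | G) only G is left, so G = True.
Set D = False.
Set M = False.
  then (~K | M) forces K = False.
  then (K | S) forces S = True.
  then (~G | K | ~P) forces P = False.
  then (~G | ~N | P) forces N = False.
Set A = True.
Set E = True.
All clauses satisfied.

G = True, D = False, M = False, P = False, K = False, A = True, N = False, S = True, B = True, E = True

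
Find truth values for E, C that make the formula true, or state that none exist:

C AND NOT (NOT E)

E=T, C=T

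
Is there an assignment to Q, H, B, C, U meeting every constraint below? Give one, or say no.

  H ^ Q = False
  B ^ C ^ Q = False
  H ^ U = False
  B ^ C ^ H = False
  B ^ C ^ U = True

UNSATISFIABLE

Adding constraints 1, 2, 3, 5 mod 2: every variable appears an even number of times on the left, so the left side is 0.
But the right sides sum to 1 (mod 2). 0 ≠ 1 — the system is inconsistent.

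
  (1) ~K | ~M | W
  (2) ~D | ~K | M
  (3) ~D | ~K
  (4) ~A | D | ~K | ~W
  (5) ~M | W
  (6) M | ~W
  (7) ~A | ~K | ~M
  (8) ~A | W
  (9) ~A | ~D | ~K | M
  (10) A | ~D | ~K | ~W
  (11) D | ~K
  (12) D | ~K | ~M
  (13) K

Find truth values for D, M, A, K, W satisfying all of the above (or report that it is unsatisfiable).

Case K = True:
  (~D | ~K) forces D = False.
  Clause (D | ~K) is falsified — contradiction.
Case K = False:
  Clause (K) is falsified — contradiction.
Both cases fail, so the formula is unsatisfiable.

The formula is unsatisfiable.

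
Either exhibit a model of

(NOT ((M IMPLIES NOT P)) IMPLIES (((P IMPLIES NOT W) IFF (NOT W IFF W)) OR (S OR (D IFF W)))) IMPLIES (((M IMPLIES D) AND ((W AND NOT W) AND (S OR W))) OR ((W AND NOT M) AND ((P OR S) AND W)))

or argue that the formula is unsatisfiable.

M: False, P: True, W: True, S: False, D: False

  (NOT ((M IMPLIES NOT P)) IMPLIES (((P IMPLIES NOT W) IFF (NOT W IFF W)) OR (S OR (D IFF W)))) IMPLIES (((M IMPLIES D) AND ((W AND NOT W) AND (S OR W))) OR ((W AND NOT M) AND ((P OR S) AND W))) = True
    NOT ((M IMPLIES NOT P)) IMPLIES (((P IMPLIES NOT W) IFF (NOT W IFF W)) OR (S OR (D IFF W))) = True
      NOT ((M IMPLIES NOT P)) = False
        M IMPLIES NOT P = True
          NOT P = False
      ((P IMPLIES NOT W) IFF (NOT W IFF W)) OR (S OR (D IFF W)) = True
        (P IMPLIES NOT W) IFF (NOT W IFF W) = True
          P IMPLIES NOT W = False
            NOT W = False
          NOT W IFF W = False
            NOT W = False
        S OR (D IFF W) = False
          D IFF W = False
    ((M IMPLIES D) AND ((W AND NOT W) AND (S OR W))) OR ((W AND NOT M) AND ((P OR S) AND W)) = True
      (M IMPLIES D) AND ((W AND NOT W) AND (S OR W)) = False
        M IMPLIES D = True
        (W AND NOT W) AND (S OR W) = False
          W AND NOT W = False
            NOT W = False
          S OR W = True
      (W AND NOT M) AND ((P OR S) AND W) = True
        W AND NOT M = True
          NOT M = True
        (P OR S) AND W = True
          P OR S = True
The formula evaluates to True.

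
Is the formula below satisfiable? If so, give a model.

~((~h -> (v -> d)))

d = False; v = True; h = False

  ~((~h -> (v -> d))) = True
    ~h -> (v -> d) = False
      ~h = True
      v -> d = False
The formula evaluates to True.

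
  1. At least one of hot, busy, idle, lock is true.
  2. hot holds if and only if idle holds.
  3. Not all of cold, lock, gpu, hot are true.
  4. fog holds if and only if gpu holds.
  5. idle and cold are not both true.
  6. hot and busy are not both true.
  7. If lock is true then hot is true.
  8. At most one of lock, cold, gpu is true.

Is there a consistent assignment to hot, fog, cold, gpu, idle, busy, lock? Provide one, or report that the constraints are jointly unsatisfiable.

hot=F, fog=F, cold=T, gpu=F, idle=F, busy=T, lock=F

  (1) {hot, busy, idle, lock}: 1 true — at least one ✓
  (2) hot=F, idle=F — same ✓
  (3) {cold, lock, gpu, hot}: 1/4 true — not all ✓
  (4) fog=F, gpu=F — same ✓
  (5) idle=F, cold=T — not both ✓
  (6) hot=F, busy=T — not both ✓
  (7) lock=F ⇒ hot: vacuous ✓
  (8) {lock, cold, gpu}: 1 true — at most one ✓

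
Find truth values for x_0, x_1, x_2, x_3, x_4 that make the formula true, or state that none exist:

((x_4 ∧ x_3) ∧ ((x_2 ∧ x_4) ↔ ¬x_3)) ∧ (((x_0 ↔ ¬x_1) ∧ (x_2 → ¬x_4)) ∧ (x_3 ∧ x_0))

x_0=T, x_1=F, x_2=F, x_3=T, x_4=T

  (x_4 ∧ x_3) ∧ ((x_2 ∧ x_4) ↔ ¬x_3) = True
    x_4 ∧ x_3 = True
    (x_2 ∧ x_4) ↔ ¬x_3 = True
      x_2 ∧ x_4 = False
      ¬x_3 = False
  ((x_0 ↔ ¬x_1) ∧ (x_2 → ¬x_4)) ∧ (x_3 ∧ x_0) = True
    (x_0 ↔ ¬x_1) ∧ (x_2 → ¬x_4) = True
      x_0 ↔ ¬x_1 = True
        ¬x_1 = True
      x_2 → ¬x_4 = True
        ¬x_4 = False
    x_3 ∧ x_0 = True
Both conjuncts True, so the formula holds.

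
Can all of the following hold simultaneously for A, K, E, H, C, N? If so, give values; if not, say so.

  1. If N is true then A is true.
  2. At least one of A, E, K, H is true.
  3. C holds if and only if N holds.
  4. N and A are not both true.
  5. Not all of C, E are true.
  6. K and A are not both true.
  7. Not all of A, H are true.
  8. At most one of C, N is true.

A=F, K=F, E=T, H=F, C=F, N=F

  (1) N=F ⇒ A: vacuous ✓
  (2) {A, E, K, H}: 1 true — at least one ✓
  (3) C=F, N=F — same ✓
  (4) N=F, A=F — not both ✓
  (5) {C, E}: 1/2 true — not all ✓
  (6) K=F, A=F — not both ✓
  (7) {A, H}: 0/2 true — not all ✓
  (8) {C, N}: 0 true — at most one ✓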